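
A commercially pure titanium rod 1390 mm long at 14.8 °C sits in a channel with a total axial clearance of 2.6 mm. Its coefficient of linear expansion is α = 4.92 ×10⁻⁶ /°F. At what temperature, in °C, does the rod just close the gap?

226 °C

α = 4.92×10⁻⁶/°F × 9/5 = 8.86×10⁻⁶/K.
α·L₀·ΔT = 2.6 mm ⇒ ΔT = 2.6 / (8.86×10⁻⁶ × 1390.0) = 211.2 K.
T = 14.8 + 211.2 = 226.0 °C.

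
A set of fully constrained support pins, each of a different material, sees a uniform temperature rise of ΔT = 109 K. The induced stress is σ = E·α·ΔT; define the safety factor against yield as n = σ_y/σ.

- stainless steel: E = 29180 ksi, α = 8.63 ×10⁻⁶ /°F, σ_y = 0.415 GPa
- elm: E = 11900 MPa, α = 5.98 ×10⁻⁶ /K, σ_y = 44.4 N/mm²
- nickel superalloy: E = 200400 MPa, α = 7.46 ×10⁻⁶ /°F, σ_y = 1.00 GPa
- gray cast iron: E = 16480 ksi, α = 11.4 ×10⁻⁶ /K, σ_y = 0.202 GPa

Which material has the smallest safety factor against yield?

stainless steel

Per material, after unit conversion:
  stainless steel: E = 201.2, α = 15.5, σ_y = 415.0 → σ = 341 MPa, n = 1.22
  elm: E = 11.90, α = 5.98, σ_y = 44.40 → σ = 7.76 MPa, n = 5.72
  nickel superalloy: E = 200.4, α = 13.4, σ_y = 1000 → σ = 293 MPa, n = 3.41
  gray cast iron: E = 113.6, α = 11.4, σ_y = 202.0 → σ = 141 MPa, n = 1.43
Smallest n: stainless steel with n = 1.22.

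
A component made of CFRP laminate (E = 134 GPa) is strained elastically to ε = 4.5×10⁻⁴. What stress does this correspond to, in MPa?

σ = E·ε = 134000 MPa × 4.5×10⁻⁴ = 60.3 MPa.

60.3 MPa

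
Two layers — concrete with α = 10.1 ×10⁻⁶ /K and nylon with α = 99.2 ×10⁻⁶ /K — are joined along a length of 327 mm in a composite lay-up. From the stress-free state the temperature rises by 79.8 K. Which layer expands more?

nylon

α(concrete) = 10.1×10⁻⁶/K vs α(nylon) = 99.2×10⁻⁶/K.
Higher α expands more for the same ΔT: nylon.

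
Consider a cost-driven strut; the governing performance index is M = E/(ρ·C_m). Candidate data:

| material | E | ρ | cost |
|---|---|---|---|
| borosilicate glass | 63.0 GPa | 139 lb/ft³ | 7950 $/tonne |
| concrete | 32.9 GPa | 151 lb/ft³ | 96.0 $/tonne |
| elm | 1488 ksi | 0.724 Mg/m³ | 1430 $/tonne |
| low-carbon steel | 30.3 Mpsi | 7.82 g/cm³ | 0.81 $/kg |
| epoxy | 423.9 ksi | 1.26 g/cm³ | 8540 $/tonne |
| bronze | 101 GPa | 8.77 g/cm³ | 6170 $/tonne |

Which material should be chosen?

concrete

Putting every candidate on a common basis:
  borosilicate glass: E = 63.00 GPa, ρ = 2227 kg/m³, cost = 7.950 $/kg
  concrete: E = 32.90 GPa, ρ = 2419 kg/m³, cost = 0.09600 $/kg
  elm: E = 10.26 GPa, ρ = 724.0 kg/m³, cost = 1.430 $/kg
  low-carbon steel: E = 208.9 GPa, ρ = 7820 kg/m³, cost = 0.8100 $/kg
  epoxy: E = 2.923 GPa, ρ = 1260 kg/m³, cost = 8.540 $/kg
  bronze: E = 101.0 GPa, ρ = 8770 kg/m³, cost = 6.170 $/kg
  concrete: M = 142 MN·m per $
  low-carbon steel: M = 33.0 MN·m per $
  elm: M = 9.91 MN·m per $
  borosilicate glass: M = 3.56 MN·m per $
  bronze: M = 1.87 MN·m per $
  epoxy: M = 0.272 MN·m per $
Highest index: concrete.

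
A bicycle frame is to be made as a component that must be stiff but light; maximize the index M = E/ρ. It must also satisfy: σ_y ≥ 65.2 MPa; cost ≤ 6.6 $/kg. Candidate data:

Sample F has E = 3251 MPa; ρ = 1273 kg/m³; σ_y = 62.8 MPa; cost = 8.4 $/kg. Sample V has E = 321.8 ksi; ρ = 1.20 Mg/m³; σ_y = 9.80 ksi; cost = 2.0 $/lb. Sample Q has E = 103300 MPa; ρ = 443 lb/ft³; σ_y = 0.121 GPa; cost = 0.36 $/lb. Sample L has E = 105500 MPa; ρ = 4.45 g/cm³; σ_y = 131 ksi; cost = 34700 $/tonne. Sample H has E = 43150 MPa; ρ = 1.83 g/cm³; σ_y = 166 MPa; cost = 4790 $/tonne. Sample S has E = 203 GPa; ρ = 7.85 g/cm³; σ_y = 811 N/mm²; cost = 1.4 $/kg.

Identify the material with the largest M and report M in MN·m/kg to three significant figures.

Screen on constraints: σ_y ≥ 65.2 MPa; cost ≤ 6.6 $/kg. Survivors: sample V, sample Q, sample H, sample S.
Putting every candidate on a common basis:
  sample V: E = 2.219 GPa, ρ = 1200 kg/m³
  sample Q: E = 103.3 GPa, ρ = 7096 kg/m³
  sample H: E = 43.15 GPa, ρ = 1830 kg/m³
  sample S: E = 203.0 GPa, ρ = 7850 kg/m³
  sample S: M = 25.9 MN·m/kg
  sample H: M = 23.6 MN·m/kg
  sample Q: M = 14.6 MN·m/kg
  sample V: M = 1.85 MN·m/kg
The maximum is for sample S.

sample S, M = 25.9 MN·m/kg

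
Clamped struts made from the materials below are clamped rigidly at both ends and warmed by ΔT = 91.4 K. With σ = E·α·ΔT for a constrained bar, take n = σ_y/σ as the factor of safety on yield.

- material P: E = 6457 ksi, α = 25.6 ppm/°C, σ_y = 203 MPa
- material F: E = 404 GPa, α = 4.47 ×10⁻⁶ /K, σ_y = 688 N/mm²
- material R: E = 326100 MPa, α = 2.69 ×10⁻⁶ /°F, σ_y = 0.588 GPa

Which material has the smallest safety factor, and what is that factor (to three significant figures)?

In consistent units (E in GPa, α in ×10⁻⁶/K, σ_y in MPa):
  material P: E = 44.52, α = 25.6, σ_y = 203.0 → σ = 104 MPa, n = 1.95
  material F: E = 404.0, α = 4.47, σ_y = 688.0 → σ = 165 MPa, n = 4.17
  material R: E = 326.1, α = 4.84, σ_y = 588.0 → σ = 144 MPa, n = 4.07
Material P has the lowest safety factor, n = 1.95.

material P, n = 1.95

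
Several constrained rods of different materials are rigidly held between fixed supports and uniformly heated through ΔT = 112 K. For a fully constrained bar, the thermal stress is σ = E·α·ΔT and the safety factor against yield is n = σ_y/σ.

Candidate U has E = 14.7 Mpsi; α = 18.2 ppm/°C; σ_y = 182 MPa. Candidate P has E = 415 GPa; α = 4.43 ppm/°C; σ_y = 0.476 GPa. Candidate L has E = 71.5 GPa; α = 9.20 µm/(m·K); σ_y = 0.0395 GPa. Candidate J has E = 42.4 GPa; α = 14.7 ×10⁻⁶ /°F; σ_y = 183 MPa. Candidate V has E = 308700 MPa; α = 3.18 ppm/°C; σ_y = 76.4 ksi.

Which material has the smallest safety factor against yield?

candidate L

In consistent units (E in GPa, α in ×10⁻⁶/K, σ_y in MPa):
  candidate U: E = 101.4, α = 18.2, σ_y = 182.0 → σ = 207 MPa, n = 0.881
  candidate P: E = 415.0, α = 4.43, σ_y = 476.0 → σ = 206 MPa, n = 2.31
  candidate L: E = 71.50, α = 9.20, σ_y = 39.50 → σ = 73.7 MPa, n = 0.536
  candidate J: E = 42.40, α = 26.5, σ_y = 183.0 → σ = 126 MPa, n = 1.46
  candidate V: E = 308.7, α = 3.18, σ_y = 526.8 → σ = 110 MPa, n = 4.79
Smallest n: candidate L with n = 0.536.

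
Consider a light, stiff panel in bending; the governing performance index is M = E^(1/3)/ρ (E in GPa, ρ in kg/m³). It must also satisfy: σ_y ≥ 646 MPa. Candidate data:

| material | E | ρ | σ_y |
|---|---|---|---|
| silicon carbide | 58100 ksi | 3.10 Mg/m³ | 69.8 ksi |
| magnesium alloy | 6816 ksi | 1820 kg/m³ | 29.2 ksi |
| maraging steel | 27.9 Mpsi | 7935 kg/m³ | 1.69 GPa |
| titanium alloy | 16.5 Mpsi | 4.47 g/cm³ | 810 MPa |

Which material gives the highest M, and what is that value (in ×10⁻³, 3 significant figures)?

titanium alloy, M = 1.08×10⁻³

Screen on constraints: σ_y ≥ 646 MPa. Survivors: maraging steel, titanium alloy.
Convert each candidate to consistent units, then evaluate M:
  maraging steel: E = 192.4 GPa, ρ = 7935 kg/m³
  titanium alloy: E = 113.8 GPa, ρ = 4470 kg/m³
  titanium alloy: M = 1.08×10⁻³
  maraging steel: M = 0.727×10⁻³
The maximum is for titanium alloy.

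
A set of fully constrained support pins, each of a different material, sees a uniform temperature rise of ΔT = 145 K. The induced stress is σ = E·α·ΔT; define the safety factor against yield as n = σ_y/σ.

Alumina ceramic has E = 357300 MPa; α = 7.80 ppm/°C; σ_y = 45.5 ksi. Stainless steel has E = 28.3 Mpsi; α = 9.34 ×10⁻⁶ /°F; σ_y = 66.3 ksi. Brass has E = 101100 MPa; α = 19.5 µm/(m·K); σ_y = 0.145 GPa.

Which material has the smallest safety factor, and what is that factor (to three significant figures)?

Per material, after unit conversion:
  alumina ceramic: E = 357.3, α = 7.80, σ_y = 313.7 → σ = 404 MPa, n = 0.776
  stainless steel: E = 195.1, α = 16.8, σ_y = 457.1 → σ = 476 MPa, n = 0.961
  brass: E = 101.1, α = 19.5, σ_y = 145.0 → σ = 286 MPa, n = 0.507
Brass has the lowest safety factor, n = 0.507.

brass, n = 0.507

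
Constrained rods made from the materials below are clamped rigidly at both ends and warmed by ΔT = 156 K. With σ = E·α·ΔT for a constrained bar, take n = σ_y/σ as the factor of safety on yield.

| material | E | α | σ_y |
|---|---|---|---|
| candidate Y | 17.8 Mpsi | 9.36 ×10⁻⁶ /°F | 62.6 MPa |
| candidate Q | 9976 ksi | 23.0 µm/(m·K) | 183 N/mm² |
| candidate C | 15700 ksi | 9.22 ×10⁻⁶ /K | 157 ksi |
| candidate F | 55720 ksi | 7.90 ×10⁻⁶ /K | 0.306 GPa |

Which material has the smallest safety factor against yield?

Per material, after unit conversion:
  candidate Y: E = 122.7, α = 16.8, σ_y = 62.60 → σ = 323 MPa, n = 0.194
  candidate Q: E = 68.78, α = 23.0, σ_y = 183.0 → σ = 247 MPa, n = 0.742
  candidate C: E = 108.2, α = 9.22, σ_y = 1082 → σ = 156 MPa, n = 6.95
  candidate F: E = 384.2, α = 7.90, σ_y = 306.0 → σ = 473 MPa, n = 0.646
The minimum is candidate Y at n = 0.194.

candidate Y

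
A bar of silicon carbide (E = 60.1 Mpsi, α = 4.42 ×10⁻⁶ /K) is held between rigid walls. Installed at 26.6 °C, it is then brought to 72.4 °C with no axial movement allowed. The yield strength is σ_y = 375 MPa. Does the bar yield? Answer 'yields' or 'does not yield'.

does not yield

E = 60.1 Mpsi = 414.4 GPa.
ΔT = 45.80 K. Constrained thermal stress σ = E·α·ΔT = 414.4×10³ MPa × 4.42×10⁻⁶ × 45.80 = 83.9 MPa (compressive).
Compare to σ_y = 375 MPa: σ < σ_y, so it does not yield.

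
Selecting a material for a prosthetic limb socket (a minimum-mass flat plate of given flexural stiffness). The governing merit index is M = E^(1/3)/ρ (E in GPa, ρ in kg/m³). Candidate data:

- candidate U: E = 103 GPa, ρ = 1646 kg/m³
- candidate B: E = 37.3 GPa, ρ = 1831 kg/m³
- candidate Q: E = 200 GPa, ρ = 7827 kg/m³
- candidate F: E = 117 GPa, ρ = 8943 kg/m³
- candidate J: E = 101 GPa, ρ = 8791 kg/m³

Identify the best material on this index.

Evaluate M for each candidate:
  candidate U: M = 2.85×10⁻³
  candidate B: M = 1.82×10⁻³
  candidate Q: M = 0.747×10⁻³
  candidate F: M = 0.547×10⁻³
  candidate J: M = 0.530×10⁻³
Candidate U has the largest M.

candidate U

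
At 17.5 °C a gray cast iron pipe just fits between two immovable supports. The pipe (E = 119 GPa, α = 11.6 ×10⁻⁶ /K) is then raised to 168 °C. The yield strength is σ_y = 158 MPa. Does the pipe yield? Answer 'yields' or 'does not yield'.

yields

ΔT = 150.5 K. Constrained thermal stress σ = E·α·ΔT = 119.0×10³ MPa × 11.6×10⁻⁶ × 150.5 = 208 MPa (compressive).
Compare to σ_y = 158 MPa: σ ≥ σ_y, so it yields.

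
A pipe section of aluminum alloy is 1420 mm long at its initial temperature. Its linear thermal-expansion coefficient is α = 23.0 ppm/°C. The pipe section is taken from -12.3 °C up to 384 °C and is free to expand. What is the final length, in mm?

ΔT = 384 − (-12.3) = 396.3 K.
ΔL = α·L₀·ΔT = 23.0×10⁻⁶ × 1420 mm × 396.3 K = 12.9 mm.
L = L₀ + ΔL = 1420 + 12.9 = 1432.9 mm.

1432.9 mm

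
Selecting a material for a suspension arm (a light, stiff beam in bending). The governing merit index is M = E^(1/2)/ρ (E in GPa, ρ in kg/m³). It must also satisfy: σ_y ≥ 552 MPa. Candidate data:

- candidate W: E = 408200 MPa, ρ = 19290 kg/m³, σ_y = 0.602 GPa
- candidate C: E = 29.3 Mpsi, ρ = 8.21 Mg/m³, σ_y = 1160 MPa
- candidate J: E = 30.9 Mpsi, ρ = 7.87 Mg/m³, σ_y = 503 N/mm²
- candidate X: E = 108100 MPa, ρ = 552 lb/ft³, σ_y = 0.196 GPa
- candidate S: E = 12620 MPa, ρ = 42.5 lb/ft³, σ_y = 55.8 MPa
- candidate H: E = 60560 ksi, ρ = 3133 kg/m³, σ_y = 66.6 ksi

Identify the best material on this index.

Screen on constraints: σ_y ≥ 552 MPa. Survivors: candidate W, candidate C.
In SI units:
  candidate W: E = 408.2 GPa, ρ = 19290 kg/m³
  candidate C: E = 202.0 GPa, ρ = 8210 kg/m³
  candidate C: M = 1.73×10⁻³
  candidate W: M = 1.05×10⁻³
Candidate C has the largest M.

candidate C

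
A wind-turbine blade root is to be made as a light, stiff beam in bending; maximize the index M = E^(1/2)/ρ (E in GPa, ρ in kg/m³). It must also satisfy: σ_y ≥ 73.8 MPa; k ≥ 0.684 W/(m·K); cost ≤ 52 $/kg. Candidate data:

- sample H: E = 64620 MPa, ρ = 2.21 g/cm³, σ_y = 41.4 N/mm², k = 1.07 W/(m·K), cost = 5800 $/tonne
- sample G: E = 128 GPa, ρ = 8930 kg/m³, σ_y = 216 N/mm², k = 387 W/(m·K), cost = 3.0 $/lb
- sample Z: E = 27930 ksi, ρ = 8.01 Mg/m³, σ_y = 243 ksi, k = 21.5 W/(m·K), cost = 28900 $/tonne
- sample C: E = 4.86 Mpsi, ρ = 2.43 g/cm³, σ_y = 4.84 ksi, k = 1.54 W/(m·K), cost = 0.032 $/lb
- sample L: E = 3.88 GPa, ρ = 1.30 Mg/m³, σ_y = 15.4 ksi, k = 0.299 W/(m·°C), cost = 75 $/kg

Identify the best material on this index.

sample Z

Screen on constraints: σ_y ≥ 73.8 MPa; k ≥ 0.684 W/(m·K); cost ≤ 52 $/kg. Survivors: sample G, sample Z.
Putting every candidate on a common basis:
  sample G: E = 128.0 GPa, ρ = 8930 kg/m³
  sample Z: E = 192.6 GPa, ρ = 8010 kg/m³
  sample Z: M = 1.73×10⁻³
  sample G: M = 1.27×10⁻³
Sample Z has the largest M.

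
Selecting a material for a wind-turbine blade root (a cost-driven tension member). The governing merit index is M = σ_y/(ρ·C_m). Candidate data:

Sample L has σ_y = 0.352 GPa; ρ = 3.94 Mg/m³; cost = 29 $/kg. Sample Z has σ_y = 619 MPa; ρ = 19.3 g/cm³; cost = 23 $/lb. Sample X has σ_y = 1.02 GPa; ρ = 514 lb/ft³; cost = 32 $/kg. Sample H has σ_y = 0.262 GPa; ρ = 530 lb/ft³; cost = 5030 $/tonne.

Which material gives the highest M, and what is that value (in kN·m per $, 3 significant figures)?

sample H, M = 6.14 kN·m per $

Normalizing units and computing the index:
  sample L: σ_y = 352.0 MPa, ρ = 3940 kg/m³, cost = 29.00 $/kg
  sample Z: σ_y = 619.0 MPa, ρ = 19300 kg/m³, cost = 50.71 $/kg
  sample X: σ_y = 1020 MPa, ρ = 8233 kg/m³, cost = 32.00 $/kg
  sample H: σ_y = 262.0 MPa, ρ = 8490 kg/m³, cost = 5.030 $/kg
  sample H: M = 6.14 kN·m per $
  sample X: M = 3.87 kN·m per $
  sample L: M = 3.08 kN·m per $
  sample Z: M = 0.633 kN·m per $
The maximum is for sample H.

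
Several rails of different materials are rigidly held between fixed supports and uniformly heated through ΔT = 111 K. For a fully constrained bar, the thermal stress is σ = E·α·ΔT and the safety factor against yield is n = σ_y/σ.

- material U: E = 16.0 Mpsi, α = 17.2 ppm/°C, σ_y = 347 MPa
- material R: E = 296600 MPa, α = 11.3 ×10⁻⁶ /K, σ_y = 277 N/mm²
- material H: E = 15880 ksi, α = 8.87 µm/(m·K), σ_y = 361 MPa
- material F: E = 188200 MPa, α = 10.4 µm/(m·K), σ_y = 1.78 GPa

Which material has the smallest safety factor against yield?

material R

With everything in SI (GPa, ×10⁻⁶/K, MPa):
  material U: E = 110.3, α = 17.2, σ_y = 347.0 → σ = 211 MPa, n = 1.65
  material R: E = 296.6, α = 11.3, σ_y = 277.0 → σ = 372 MPa, n = 0.745
  material H: E = 109.5, α = 8.87, σ_y = 361.0 → σ = 108 MPa, n = 3.35
  material F: E = 188.2, α = 10.4, σ_y = 1780 → σ = 217 MPa, n = 8.19
Smallest n: material R with n = 0.745.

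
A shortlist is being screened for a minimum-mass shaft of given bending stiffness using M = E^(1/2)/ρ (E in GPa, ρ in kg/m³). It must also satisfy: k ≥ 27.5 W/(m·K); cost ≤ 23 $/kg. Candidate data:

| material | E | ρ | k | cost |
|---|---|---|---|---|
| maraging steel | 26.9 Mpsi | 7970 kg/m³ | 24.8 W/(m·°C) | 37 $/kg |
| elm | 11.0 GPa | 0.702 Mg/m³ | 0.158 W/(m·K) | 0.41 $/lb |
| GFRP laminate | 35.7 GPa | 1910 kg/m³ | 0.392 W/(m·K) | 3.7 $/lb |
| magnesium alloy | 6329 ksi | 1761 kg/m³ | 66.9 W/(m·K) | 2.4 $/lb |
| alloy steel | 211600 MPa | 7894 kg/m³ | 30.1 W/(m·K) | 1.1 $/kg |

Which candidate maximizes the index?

Screen on constraints: k ≥ 27.5 W/(m·K); cost ≤ 23 $/kg. Survivors: magnesium alloy, alloy steel.
Normalizing units and computing the index:
  magnesium alloy: E = 43.64 GPa, ρ = 1761 kg/m³
  alloy steel: E = 211.6 GPa, ρ = 7894 kg/m³
  magnesium alloy: M = 3.75×10⁻³
  alloy steel: M = 1.84×10⁻³
The maximum is for magnesium alloy.

magnesium alloy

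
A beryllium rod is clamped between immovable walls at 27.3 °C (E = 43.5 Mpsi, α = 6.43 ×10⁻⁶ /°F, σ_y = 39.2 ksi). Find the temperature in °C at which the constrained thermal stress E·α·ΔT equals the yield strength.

105 °C

E = 43.5 Mpsi = 299.9 GPa.
α = 6.43×10⁻⁶/°F × 9/5 = 11.6×10⁻⁶/K.
σ_y = 39.2 ksi = 270.3 MPa.
E·α·ΔT = 270.3 MPa ⇒ ΔT = 270.3 / (299.9×10³ × 11.6×10⁻⁶) = 77.86 K.
T = 27.3 + 77.86 = 105.2 °C.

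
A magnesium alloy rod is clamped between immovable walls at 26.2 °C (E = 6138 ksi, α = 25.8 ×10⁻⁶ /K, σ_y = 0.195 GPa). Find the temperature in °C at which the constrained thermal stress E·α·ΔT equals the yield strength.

205 °C

E = 6138 ksi = 42.32 GPa.
σ_y = 0.195 GPa = 195.0 MPa.
E·α·ΔT = 195.0 MPa ⇒ ΔT = 195.0 / (42.32×10³ × 25.8×10⁻⁶) = 178.6 K.
T = 26.2 + 178.6 = 204.8 °C.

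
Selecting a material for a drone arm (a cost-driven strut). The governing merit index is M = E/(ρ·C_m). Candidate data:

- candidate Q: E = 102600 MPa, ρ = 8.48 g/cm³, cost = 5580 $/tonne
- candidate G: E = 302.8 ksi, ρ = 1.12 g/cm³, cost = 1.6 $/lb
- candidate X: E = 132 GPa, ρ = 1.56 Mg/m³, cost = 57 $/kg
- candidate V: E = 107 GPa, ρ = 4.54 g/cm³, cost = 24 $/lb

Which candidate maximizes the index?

Convert each candidate to consistent units, then evaluate M:
  candidate Q: E = 102.6 GPa, ρ = 8480 kg/m³, cost = 5.580 $/kg
  candidate G: E = 2.088 GPa, ρ = 1120 kg/m³, cost = 3.527 $/kg
  candidate X: E = 132.0 GPa, ρ = 1560 kg/m³, cost = 57.00 $/kg
  candidate V: E = 107.0 GPa, ρ = 4540 kg/m³, cost = 52.91 $/kg
  candidate Q: M = 2.17 MN·m per $
  candidate X: M = 1.48 MN·m per $
  candidate G: M = 0.528 MN·m per $
  candidate V: M = 0.445 MN·m per $
Highest index: candidate Q.

candidate Q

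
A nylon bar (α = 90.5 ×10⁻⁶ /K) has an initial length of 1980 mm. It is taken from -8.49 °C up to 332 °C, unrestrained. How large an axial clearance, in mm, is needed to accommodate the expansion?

61.0 mm

ΔT = 332 − (-8.49) = 340.5 K.
ΔL = α·L₀·ΔT = 90.5×10⁻⁶ × 1980 mm × 340.5 K = 61.0 mm.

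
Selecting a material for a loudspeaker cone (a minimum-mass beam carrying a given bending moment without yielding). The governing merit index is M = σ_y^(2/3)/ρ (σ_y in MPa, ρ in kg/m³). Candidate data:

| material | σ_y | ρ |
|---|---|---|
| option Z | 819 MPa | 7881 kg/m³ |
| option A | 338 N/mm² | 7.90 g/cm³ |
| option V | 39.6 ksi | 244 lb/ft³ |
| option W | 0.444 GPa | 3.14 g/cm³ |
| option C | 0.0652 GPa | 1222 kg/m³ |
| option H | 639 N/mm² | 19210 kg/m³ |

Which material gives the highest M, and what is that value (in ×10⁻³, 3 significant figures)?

option W, M = 18.5×10⁻³

Putting every candidate on a common basis:
  option Z: σ_y = 819.0 MPa, ρ = 7881 kg/m³
  option A: σ_y = 338.0 MPa, ρ = 7900 kg/m³
  option V: σ_y = 273.0 MPa, ρ = 3909 kg/m³
  option W: σ_y = 444.0 MPa, ρ = 3140 kg/m³
  option C: σ_y = 65.20 MPa, ρ = 1222 kg/m³
  option H: σ_y = 639.0 MPa, ρ = 19210 kg/m³
  option W: M = 18.5×10⁻³
  option C: M = 13.3×10⁻³
  option Z: M = 11.1×10⁻³
  option V: M = 10.8×10⁻³
  option A: M = 6.14×10⁻³
  option H: M = 3.86×10⁻³
The maximum is for option W.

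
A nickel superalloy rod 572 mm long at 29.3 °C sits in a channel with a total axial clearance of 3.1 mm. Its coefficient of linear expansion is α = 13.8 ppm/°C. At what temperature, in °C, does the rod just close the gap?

422 °C

α·L₀·ΔT = 3.1 mm ⇒ ΔT = 3.1 / (13.8×10⁻⁶ × 572.0) = 392.7 K.
T = 29.3 + 392.7 = 422.0 °C.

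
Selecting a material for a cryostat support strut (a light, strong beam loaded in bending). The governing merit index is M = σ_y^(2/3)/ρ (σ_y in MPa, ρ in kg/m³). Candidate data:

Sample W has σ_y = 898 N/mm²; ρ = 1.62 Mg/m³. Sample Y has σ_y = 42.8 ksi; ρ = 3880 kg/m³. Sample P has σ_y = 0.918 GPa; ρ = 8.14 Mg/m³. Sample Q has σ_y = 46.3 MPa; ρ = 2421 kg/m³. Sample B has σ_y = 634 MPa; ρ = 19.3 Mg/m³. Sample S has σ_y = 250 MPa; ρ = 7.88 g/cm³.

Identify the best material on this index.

sample W

Convert each candidate to consistent units, then evaluate M:
  sample W: σ_y = 898.0 MPa, ρ = 1620 kg/m³
  sample Y: σ_y = 295.1 MPa, ρ = 3880 kg/m³
  sample P: σ_y = 918.0 MPa, ρ = 8140 kg/m³
  sample Q: σ_y = 46.30 MPa, ρ = 2421 kg/m³
  sample B: σ_y = 634.0 MPa, ρ = 19300 kg/m³
  sample S: σ_y = 250.0 MPa, ρ = 7880 kg/m³
  sample W: M = 57.5×10⁻³
  sample P: M = 11.6×10⁻³
  sample Y: M = 11.4×10⁻³
  sample Q: M = 5.33×10⁻³
  sample S: M = 5.04×10⁻³
  sample B: M = 3.82×10⁻³
The maximum is for sample W.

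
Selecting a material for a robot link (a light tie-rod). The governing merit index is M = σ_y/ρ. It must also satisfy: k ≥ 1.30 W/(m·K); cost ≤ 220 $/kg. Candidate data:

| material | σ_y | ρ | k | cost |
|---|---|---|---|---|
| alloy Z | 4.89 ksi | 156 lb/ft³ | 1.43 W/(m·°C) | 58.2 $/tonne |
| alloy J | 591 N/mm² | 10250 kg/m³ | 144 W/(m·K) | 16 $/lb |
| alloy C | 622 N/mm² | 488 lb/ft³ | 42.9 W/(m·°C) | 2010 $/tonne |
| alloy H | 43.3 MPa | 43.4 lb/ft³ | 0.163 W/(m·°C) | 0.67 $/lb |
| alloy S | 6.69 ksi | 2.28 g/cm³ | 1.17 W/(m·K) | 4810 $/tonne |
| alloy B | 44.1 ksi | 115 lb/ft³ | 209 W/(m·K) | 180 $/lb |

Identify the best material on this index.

Screen on constraints: k ≥ 1.30 W/(m·K); cost ≤ 220 $/kg. Survivors: alloy Z, alloy J, alloy C.
Normalizing units and computing the index:
  alloy Z: σ_y = 33.72 MPa, ρ = 2499 kg/m³
  alloy J: σ_y = 591.0 MPa, ρ = 10250 kg/m³
  alloy C: σ_y = 622.0 MPa, ρ = 7817 kg/m³
  alloy C: M = 79.6 kN·m/kg
  alloy J: M = 57.7 kN·m/kg
  alloy Z: M = 13.5 kN·m/kg
The maximum is for alloy C.

alloy C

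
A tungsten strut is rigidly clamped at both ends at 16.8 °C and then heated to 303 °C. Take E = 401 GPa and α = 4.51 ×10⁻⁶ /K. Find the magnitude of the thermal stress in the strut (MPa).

518 MPa

ΔT = 286.2 K. Constrained thermal stress σ = E·α·ΔT = 401.0×10³ MPa × 4.51×10⁻⁶ × 286.2 = 518 MPa (compressive).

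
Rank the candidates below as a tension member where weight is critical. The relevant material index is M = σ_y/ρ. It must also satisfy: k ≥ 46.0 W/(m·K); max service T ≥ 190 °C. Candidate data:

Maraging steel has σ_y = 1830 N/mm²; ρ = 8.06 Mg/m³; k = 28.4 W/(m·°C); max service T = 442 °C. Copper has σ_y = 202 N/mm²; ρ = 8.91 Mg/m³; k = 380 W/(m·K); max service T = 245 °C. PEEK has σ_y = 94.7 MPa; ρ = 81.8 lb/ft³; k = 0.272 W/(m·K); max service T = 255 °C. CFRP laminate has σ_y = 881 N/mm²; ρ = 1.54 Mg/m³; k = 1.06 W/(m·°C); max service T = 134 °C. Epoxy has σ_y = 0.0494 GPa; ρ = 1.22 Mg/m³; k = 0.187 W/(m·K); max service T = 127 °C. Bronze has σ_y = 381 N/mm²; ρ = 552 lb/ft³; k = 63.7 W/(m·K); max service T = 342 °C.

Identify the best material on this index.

Screen on constraints: k ≥ 46.0 W/(m·K); max service T ≥ 190 °C. Survivors: copper, bronze.
After converting to SI:
  copper: σ_y = 202.0 MPa, ρ = 8910 kg/m³
  bronze: σ_y = 381.0 MPa, ρ = 8842 kg/m³
  bronze: M = 43.1 kN·m/kg
  copper: M = 22.7 kN·m/kg
Bronze ranks first.

bronze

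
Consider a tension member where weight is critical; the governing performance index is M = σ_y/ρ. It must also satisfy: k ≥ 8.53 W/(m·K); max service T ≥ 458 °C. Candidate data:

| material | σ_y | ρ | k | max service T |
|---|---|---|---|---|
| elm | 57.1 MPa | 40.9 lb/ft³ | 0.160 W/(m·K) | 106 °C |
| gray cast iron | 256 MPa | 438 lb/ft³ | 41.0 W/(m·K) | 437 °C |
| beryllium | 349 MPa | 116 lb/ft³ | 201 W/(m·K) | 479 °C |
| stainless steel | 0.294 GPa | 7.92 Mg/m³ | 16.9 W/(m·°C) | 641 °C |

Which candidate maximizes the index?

beryllium

Screen on constraints: k ≥ 8.53 W/(m·K); max service T ≥ 458 °C. Survivors: beryllium, stainless steel.
After converting to SI:
  beryllium: σ_y = 349.0 MPa, ρ = 1858 kg/m³
  stainless steel: σ_y = 294.0 MPa, ρ = 7920 kg/m³
  beryllium: M = 188 kN·m/kg
  stainless steel: M = 37.1 kN·m/kg
Highest index: beryllium.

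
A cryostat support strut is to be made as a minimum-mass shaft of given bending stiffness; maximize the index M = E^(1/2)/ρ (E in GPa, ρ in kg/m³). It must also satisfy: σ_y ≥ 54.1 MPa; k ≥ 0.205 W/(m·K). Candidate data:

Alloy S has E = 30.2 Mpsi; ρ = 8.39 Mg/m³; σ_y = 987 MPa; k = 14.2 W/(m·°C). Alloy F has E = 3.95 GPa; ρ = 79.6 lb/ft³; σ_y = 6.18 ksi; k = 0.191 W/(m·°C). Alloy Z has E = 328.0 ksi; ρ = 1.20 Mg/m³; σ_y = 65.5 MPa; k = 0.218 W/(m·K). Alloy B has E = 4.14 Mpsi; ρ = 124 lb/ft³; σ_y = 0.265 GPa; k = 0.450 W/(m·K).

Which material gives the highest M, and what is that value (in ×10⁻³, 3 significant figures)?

Screen on constraints: σ_y ≥ 54.1 MPa; k ≥ 0.205 W/(m·K). Survivors: alloy S, alloy Z, alloy B.
Convert each candidate to consistent units, then evaluate M:
  alloy S: E = 208.2 GPa, ρ = 8390 kg/m³
  alloy Z: E = 2.261 GPa, ρ = 1200 kg/m³
  alloy B: E = 28.54 GPa, ρ = 1986 kg/m³
  alloy B: M = 2.69×10⁻³
  alloy S: M = 1.72×10⁻³
  alloy Z: M = 1.25×10⁻³
Alloy B has the largest M.

alloy B, M = 2.69×10⁻³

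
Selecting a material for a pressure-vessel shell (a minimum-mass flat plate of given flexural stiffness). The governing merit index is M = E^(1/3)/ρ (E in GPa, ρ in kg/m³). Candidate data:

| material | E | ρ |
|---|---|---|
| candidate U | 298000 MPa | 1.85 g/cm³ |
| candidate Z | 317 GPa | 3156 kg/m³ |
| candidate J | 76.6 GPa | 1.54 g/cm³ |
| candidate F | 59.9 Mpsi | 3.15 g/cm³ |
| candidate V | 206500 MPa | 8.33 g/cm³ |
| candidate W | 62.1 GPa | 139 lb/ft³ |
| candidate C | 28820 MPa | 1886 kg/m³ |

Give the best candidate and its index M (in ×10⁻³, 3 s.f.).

Putting every candidate on a common basis:
  candidate U: E = 298.0 GPa, ρ = 1850 kg/m³
  candidate Z: E = 317.0 GPa, ρ = 3156 kg/m³
  candidate J: E = 76.60 GPa, ρ = 1540 kg/m³
  candidate F: E = 413.0 GPa, ρ = 3150 kg/m³
  candidate V: E = 206.5 GPa, ρ = 8330 kg/m³
  candidate W: E = 62.10 GPa, ρ = 2227 kg/m³
  candidate C: E = 28.82 GPa, ρ = 1886 kg/m³
  candidate U: M = 3.61×10⁻³
  candidate J: M = 2.76×10⁻³
  candidate F: M = 2.36×10⁻³
  candidate Z: M = 2.16×10⁻³
  candidate W: M = 1.78×10⁻³
  candidate C: M = 1.63×10⁻³
  candidate V: M = 0.710×10⁻³
Highest index: candidate U.

candidate U, M = 3.61×10⁻³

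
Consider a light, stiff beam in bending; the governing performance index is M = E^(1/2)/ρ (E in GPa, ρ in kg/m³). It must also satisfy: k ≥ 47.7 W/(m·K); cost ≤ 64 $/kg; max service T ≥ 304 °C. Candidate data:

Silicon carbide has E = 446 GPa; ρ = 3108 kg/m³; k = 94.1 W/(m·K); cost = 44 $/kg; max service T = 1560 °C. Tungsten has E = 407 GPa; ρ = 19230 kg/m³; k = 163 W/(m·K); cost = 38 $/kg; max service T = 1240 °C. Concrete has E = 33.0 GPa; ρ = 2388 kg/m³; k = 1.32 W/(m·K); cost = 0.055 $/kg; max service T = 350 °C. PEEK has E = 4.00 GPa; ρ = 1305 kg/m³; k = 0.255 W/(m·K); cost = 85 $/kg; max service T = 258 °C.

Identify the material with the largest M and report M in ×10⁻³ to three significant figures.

silicon carbide, M = 6.79×10⁻³

Screen on constraints: k ≥ 47.7 W/(m·K); cost ≤ 64 $/kg; max service T ≥ 304 °C. Survivors: silicon carbide, tungsten.
Per-candidate index values:
  silicon carbide: M = 6.79×10⁻³
  tungsten: M = 1.05×10⁻³
Silicon carbide ranks first.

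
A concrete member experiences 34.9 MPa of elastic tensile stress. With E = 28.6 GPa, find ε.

ε = σ/E = 34.9 / 28600 = 1.22×10⁻³.

1.22×10⁻³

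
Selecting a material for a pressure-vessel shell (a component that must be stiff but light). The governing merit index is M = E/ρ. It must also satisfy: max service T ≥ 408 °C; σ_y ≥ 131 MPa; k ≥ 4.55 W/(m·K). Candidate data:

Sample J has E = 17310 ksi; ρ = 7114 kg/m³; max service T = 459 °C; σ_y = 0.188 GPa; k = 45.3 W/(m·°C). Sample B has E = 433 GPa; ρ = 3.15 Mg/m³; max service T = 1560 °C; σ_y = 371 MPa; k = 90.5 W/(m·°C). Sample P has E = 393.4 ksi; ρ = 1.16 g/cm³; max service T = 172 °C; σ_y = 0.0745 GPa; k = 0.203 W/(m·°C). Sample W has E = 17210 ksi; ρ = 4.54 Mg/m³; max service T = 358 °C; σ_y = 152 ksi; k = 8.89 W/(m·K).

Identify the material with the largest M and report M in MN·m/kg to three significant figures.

sample B, M = 137 MN·m/kg

Screen on constraints: max service T ≥ 408 °C; σ_y ≥ 131 MPa; k ≥ 4.55 W/(m·K). Survivors: sample J, sample B.
Putting every candidate on a common basis:
  sample J: E = 119.3 GPa, ρ = 7114 kg/m³
  sample B: E = 433.0 GPa, ρ = 3150 kg/m³
  sample B: M = 137 MN·m/kg
  sample J: M = 16.8 MN·m/kg
The maximum is for sample B.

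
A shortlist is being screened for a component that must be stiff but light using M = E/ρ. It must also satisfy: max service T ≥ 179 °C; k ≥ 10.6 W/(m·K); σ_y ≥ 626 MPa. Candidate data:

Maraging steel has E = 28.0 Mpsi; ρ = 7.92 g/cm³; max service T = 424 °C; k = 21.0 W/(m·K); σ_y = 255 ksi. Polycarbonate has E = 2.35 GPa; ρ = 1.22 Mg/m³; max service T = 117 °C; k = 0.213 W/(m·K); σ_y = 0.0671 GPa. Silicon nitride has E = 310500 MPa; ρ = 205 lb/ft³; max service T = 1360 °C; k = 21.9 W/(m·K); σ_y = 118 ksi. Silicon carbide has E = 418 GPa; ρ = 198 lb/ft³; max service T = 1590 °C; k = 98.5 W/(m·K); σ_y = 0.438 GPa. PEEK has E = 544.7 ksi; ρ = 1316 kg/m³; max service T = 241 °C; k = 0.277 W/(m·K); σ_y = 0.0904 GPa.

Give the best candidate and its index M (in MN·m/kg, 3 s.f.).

Screen on constraints: max service T ≥ 179 °C; k ≥ 10.6 W/(m·K); σ_y ≥ 626 MPa. Survivors: maraging steel, silicon nitride.
After converting to SI:
  maraging steel: E = 193.1 GPa, ρ = 7920 kg/m³
  silicon nitride: E = 310.5 GPa, ρ = 3284 kg/m³
  silicon nitride: M = 94.6 MN·m/kg
  maraging steel: M = 24.4 MN·m/kg
Highest index: silicon nitride.

silicon nitride, M = 94.6 MN·m/kg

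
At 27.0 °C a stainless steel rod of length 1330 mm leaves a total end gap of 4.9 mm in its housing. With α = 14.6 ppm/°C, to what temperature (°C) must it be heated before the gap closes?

α·L₀·ΔT = 4.9 mm ⇒ ΔT = 4.9 / (14.6×10⁻⁶ × 1330.0) = 252.3 K.
T = 27.0 + 252.3 = 279.3 °C.

279 °C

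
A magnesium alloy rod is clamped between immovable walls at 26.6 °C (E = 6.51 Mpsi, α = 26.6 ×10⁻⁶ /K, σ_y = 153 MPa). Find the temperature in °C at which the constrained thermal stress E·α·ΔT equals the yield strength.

155 °C

E = 6.51 Mpsi = 44.88 GPa.
E·α·ΔT = 153.0 MPa ⇒ ΔT = 153.0 / (44.88×10³ × 26.6×10⁻⁶) = 128.1 K.
T = 26.6 + 128.1 = 154.7 °C.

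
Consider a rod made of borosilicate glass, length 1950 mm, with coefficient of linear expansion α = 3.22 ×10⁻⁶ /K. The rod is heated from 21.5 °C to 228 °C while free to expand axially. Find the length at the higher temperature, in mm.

ΔT = 228 − 21.5 = 206.5 K.
ΔL = α·L₀·ΔT = 3.22×10⁻⁶ × 1950 mm × 206.5 K = 1.30 mm.
L = L₀ + ΔL = 1950 + 1.30 = 1951.3 mm.

1951.3 mm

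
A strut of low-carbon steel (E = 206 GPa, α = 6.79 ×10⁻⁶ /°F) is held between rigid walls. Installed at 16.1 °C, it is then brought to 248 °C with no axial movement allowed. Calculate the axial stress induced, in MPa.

α = 6.79×10⁻⁶/°F × 9/5 = 12.2×10⁻⁶/K.
ΔT = 231.9 K. Constrained thermal stress σ = E·α·ΔT = 206.0×10³ MPa × 12.2×10⁻⁶ × 231.9 = 584 MPa (compressive).

584 MPa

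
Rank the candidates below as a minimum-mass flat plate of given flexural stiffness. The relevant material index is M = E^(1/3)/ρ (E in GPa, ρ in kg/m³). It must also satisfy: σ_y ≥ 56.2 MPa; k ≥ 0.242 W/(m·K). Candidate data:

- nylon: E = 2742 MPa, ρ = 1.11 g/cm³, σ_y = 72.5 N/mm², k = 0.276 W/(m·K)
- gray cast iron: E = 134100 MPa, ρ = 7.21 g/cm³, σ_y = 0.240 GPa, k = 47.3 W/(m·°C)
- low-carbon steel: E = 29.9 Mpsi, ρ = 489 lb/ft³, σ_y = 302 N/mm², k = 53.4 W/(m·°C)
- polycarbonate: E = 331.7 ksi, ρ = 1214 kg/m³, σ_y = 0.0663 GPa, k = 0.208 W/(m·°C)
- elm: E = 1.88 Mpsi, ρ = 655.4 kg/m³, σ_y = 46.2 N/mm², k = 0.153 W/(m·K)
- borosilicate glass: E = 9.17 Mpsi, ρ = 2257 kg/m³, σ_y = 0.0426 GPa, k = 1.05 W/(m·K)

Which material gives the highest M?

nylon

Screen on constraints: σ_y ≥ 56.2 MPa; k ≥ 0.242 W/(m·K). Survivors: nylon, gray cast iron, low-carbon steel.
Putting every candidate on a common basis:
  nylon: E = 2.742 GPa, ρ = 1110 kg/m³
  gray cast iron: E = 134.1 GPa, ρ = 7210 kg/m³
  low-carbon steel: E = 206.2 GPa, ρ = 7833 kg/m³
  nylon: M = 1.26×10⁻³
  low-carbon steel: M = 0.754×10⁻³
  gray cast iron: M = 0.710×10⁻³
The maximum is for nylon.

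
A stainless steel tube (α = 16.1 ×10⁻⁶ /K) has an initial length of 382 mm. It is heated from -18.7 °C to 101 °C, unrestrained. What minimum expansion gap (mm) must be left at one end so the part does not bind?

ΔT = 101 − (-18.7) = 119.7 K.
ΔL = α·L₀·ΔT = 16.1×10⁻⁶ × 382 mm × 119.7 K = 0.736 mm.

0.736 mm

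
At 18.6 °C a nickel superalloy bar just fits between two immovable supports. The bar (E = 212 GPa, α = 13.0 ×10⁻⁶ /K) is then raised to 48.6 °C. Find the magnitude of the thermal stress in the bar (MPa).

ΔT = 30.00 K. Constrained thermal stress σ = E·α·ΔT = 212.0×10³ MPa × 13.0×10⁻⁶ × 30.00 = 82.7 MPa (compressive).

82.7 MPa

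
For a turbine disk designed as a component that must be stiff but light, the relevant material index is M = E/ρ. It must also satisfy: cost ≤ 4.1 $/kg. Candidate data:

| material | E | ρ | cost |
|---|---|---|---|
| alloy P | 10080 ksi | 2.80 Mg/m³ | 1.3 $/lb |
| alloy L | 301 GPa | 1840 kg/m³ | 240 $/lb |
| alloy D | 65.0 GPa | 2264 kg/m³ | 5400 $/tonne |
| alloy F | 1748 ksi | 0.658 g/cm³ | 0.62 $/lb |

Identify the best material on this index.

alloy P

Screen on constraints: cost ≤ 4.1 $/kg. Survivors: alloy P, alloy F.
Normalizing units and computing the index:
  alloy P: E = 69.50 GPa, ρ = 2800 kg/m³
  alloy F: E = 12.05 GPa, ρ = 658.0 kg/m³
  alloy P: M = 24.8 MN·m/kg
  alloy F: M = 18.3 MN·m/kg
Alloy P has the largest M.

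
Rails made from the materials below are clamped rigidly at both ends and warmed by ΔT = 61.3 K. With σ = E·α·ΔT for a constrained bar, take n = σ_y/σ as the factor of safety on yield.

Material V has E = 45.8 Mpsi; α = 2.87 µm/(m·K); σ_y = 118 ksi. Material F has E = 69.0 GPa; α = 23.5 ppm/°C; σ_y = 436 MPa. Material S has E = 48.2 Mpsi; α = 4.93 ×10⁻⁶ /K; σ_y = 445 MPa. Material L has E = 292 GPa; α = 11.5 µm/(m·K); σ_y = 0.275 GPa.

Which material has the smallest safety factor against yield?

In consistent units (E in GPa, α in ×10⁻⁶/K, σ_y in MPa):
  material V: E = 315.8, α = 2.87, σ_y = 813.6 → σ = 55.6 MPa, n = 14.6
  material F: E = 69.00, α = 23.5, σ_y = 436.0 → σ = 99.4 MPa, n = 4.39
  material S: E = 332.3, α = 4.93, σ_y = 445.0 → σ = 100 MPa, n = 4.43
  material L: E = 292.0, α = 11.5, σ_y = 275.0 → σ = 206 MPa, n = 1.34
Smallest n: material L with n = 1.34.

material L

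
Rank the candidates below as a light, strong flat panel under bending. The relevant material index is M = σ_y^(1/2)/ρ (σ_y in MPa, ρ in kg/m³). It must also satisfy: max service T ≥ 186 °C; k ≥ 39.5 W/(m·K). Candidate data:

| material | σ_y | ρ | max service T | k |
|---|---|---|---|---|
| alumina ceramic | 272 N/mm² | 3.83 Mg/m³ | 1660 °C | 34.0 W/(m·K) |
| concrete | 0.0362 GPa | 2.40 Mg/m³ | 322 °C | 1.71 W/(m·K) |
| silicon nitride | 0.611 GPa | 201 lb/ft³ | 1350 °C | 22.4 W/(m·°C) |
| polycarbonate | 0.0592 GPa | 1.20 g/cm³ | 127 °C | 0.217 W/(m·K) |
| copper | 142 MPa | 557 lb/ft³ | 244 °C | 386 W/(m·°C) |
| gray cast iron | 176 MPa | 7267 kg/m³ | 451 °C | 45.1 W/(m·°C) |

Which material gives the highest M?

gray cast iron

Screen on constraints: max service T ≥ 186 °C; k ≥ 39.5 W/(m·K). Survivors: copper, gray cast iron.
Putting every candidate on a common basis:
  copper: σ_y = 142.0 MPa, ρ = 8922 kg/m³
  gray cast iron: σ_y = 176.0 MPa, ρ = 7267 kg/m³
  gray cast iron: M = 1.83×10⁻³
  copper: M = 1.34×10⁻³
Gray cast iron ranks first.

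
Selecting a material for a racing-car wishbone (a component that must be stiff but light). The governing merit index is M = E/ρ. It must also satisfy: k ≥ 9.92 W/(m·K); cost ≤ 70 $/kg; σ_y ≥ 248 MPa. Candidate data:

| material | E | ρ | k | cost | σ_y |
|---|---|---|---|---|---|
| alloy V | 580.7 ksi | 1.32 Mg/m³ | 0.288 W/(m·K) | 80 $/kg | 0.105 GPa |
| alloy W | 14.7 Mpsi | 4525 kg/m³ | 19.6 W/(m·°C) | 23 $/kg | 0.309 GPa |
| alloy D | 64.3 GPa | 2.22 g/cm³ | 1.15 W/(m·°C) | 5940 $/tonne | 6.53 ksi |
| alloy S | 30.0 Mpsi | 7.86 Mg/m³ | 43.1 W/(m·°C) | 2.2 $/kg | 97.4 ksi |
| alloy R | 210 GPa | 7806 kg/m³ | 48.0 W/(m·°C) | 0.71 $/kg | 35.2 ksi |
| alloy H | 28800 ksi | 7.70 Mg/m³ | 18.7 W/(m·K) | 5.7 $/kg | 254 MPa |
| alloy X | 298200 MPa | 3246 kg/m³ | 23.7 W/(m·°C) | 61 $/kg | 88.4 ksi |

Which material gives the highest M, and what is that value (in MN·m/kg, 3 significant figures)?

alloy X, M = 91.9 MN·m/kg

Screen on constraints: k ≥ 9.92 W/(m·K); cost ≤ 70 $/kg; σ_y ≥ 248 MPa. Survivors: alloy W, alloy S, alloy H, alloy X.
After converting to SI:
  alloy W: E = 101.4 GPa, ρ = 4525 kg/m³
  alloy S: E = 206.8 GPa, ρ = 7860 kg/m³
  alloy H: E = 198.6 GPa, ρ = 7700 kg/m³
  alloy X: E = 298.2 GPa, ρ = 3246 kg/m³
  alloy X: M = 91.9 MN·m/kg
  alloy S: M = 26.3 MN·m/kg
  alloy H: M = 25.8 MN·m/kg
  alloy W: M = 22.4 MN·m/kg
Alloy X has the largest M.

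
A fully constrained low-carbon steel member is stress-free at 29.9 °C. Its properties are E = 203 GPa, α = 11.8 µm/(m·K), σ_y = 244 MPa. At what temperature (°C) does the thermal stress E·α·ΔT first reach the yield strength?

132 °C

E·α·ΔT = 244.0 MPa ⇒ ΔT = 244.0 / (203.0×10³ × 11.8×10⁻⁶) = 101.9 K.
T = 29.9 + 101.9 = 131.8 °C.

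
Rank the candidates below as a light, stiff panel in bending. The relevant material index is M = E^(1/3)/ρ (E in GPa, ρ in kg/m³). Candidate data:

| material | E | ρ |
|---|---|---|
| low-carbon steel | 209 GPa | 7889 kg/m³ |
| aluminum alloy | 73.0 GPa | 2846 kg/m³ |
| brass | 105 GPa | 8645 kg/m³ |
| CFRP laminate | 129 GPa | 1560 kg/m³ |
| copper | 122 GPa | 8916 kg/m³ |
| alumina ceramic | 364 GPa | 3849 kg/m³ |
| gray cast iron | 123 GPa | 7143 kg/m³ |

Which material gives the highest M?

CFRP laminate

Per-candidate index values:
  CFRP laminate: M = 3.24×10⁻³
  alumina ceramic: M = 1.86×10⁻³
  aluminum alloy: M = 1.47×10⁻³
  low-carbon steel: M = 0.752×10⁻³
  gray cast iron: M = 0.696×10⁻³
  copper: M = 0.556×10⁻³
  brass: M = 0.546×10⁻³
CFRP laminate has the largest M.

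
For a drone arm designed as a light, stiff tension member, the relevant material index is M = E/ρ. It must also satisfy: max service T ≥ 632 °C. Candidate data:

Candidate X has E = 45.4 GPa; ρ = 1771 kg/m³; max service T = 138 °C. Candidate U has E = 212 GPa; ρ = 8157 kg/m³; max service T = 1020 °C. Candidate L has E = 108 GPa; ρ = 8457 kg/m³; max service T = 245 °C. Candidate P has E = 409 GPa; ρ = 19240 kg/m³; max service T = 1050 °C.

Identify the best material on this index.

candidate U

Screen on constraints: max service T ≥ 632 °C. Survivors: candidate U, candidate P.
Evaluate M for each candidate:
  candidate U: M = 26.0 MN·m/kg
  candidate P: M = 21.3 MN·m/kg
Candidate U ranks first.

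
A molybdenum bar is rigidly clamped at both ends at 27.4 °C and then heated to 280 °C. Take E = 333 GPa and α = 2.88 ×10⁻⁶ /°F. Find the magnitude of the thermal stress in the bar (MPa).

436 MPa

α = 2.88×10⁻⁶/°F × 9/5 = 5.18×10⁻⁶/K.
ΔT = 252.6 K. Constrained thermal stress σ = E·α·ΔT = 333.0×10³ MPa × 5.18×10⁻⁶ × 252.6 = 436 MPa (compressive).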